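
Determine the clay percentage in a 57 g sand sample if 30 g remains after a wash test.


Formula: Clay% = (W_total - W_washed) / W_total * 100
Clay mass = 57 - 30 = 27 g
Clay% = 27 / 57 * 100 = 47.3684%


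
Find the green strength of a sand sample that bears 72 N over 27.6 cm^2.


Formula: Compressive Strength = Force / Area
Strength = 72 N / 27.6 cm^2 = 2.6087 N/cm^2


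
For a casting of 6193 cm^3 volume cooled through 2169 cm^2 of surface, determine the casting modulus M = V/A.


Formula: Casting Modulus M = V / A
M = 6193 cm^3 / 2169 cm^2 = 2.8552 cm


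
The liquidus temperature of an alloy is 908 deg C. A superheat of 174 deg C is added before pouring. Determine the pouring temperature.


Formula: T_pour = T_melt + Superheat
T_pour = 908 + 174 = 1082 deg C

1082 deg C


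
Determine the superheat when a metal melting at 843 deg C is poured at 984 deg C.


Formula: Superheat = T_pour - T_melt
Superheat = 984 - 843 = 141 deg C

Final answer: 141 deg C


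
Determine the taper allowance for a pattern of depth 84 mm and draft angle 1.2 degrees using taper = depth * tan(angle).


Formula: taper = depth * tan(draft_angle)
tan(1.2 deg) = 0.0209470
taper = 84 mm * 0.0209470 = 1.7595 mm


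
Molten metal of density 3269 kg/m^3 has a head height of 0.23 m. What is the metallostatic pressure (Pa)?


Formula: P = rho * g * h
rho * g = 3269 * 9.81 = 32068.89 N/m^3
P = 32068.89 * 0.23 = 7375.8447 Pa

Answer: 7375.8447 Pa


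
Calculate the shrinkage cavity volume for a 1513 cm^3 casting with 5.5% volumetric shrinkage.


Formula: V_shrink = V_casting * shrinkage_pct / 100
V_shrink = 1513 cm^3 * 5.5 / 100 = 83.2150 cm^3

Final answer: 83.2150 cm^3


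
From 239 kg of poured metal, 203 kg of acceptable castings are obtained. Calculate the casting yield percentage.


Formula: Casting Yield = (W_good / W_total) * 100
Yield = (203 kg / 239 kg) * 100 = 84.9372%

Answer: 84.9372%


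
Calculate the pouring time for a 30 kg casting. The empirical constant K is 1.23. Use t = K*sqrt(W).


Formula: t = K * sqrt(W)
sqrt(W) = sqrt(30) = 5.47723
t = 1.23 * 5.47723 = 6.7370 s

6.7370 s


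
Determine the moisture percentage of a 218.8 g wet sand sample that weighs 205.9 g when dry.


Formula: MC = (W_wet - W_dry) / W_wet * 100
Water mass = 218.8 - 205.9 = 12.9 g
MC = 12.9 / 218.8 * 100 = 5.8958%

Final answer: 5.8958%


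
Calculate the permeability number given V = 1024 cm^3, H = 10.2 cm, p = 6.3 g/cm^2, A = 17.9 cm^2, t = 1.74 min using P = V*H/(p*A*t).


Formula: Permeability Number P = (V * H) / (p * A * t)
Numerator: V * H = 1024 * 10.2 = 10444.8
Denominator: p * A * t = 6.3 * 17.9 * 1.74 = 196.2198
P = 10444.8 / 196.2198 = 53.2301

Final answer: 53.2301


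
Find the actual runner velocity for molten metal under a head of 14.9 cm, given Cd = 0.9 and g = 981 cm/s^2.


Formula: v = Cd * sqrt(2 * g * h)  (Torricelli with discharge coefficient)
2*g*h = 2 * 981 * 14.9 = 29233.8 cm^2/s^2
sqrt(29233.8) = 170.97895 cm/s
v = 0.9 * 170.97895 = 153.8811 cm/s


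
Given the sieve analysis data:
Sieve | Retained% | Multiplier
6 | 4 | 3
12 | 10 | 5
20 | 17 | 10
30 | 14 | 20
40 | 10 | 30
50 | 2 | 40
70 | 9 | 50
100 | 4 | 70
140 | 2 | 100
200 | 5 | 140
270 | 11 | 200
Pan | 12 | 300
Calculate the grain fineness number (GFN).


Formula: GFN = sum(pct * multiplier) / sum(pct)
sum(pct * multiplier) = 8322
sum(pct) = 100
GFN = 8322 / 100 = 83.22

Answer: 83.22


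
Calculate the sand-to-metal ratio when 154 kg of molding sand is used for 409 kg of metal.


Formula: Sand-to-Metal Ratio = W_sand / W_metal
Ratio = 154 kg / 409 kg = 0.3765

Final answer: 0.3765


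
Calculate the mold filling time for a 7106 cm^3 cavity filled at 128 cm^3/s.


Formula: t_fill = V_mold / Q_flow
t = 7106 cm^3 / 128 cm^3/s = 55.5156 s


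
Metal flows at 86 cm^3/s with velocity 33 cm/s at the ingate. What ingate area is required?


Formula: A_ingate = Q / v  (continuity equation)
A = 86 cm^3/s / 33 cm/s = 2.6061 cm^2

2.6061 cm^2


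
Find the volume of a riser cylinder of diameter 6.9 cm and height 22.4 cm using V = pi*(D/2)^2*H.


Formula: V = pi * (D/2)^2 * H  (cylinder volume)
Radius = D/2 = 6.9/2 = 3.45 cm
V = pi * 3.45^2 * 22.4 = 837.5989 cm^3

Answer: 837.5989 cm^3


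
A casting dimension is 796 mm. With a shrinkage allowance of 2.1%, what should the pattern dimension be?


Formula: L_pattern = L_casting * (1 + shrinkage_rate/100)
Shrinkage factor = 1 + 2.1/100 = 1.021
L_pattern = 796 mm * 1.021 = 812.7160 mm

812.7160 mm


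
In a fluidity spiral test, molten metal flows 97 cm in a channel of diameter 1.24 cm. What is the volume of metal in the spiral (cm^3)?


Formula: V = pi * (d/2)^2 * L  (cylinder volume)
Radius = 1.24/2 = 0.62 cm
V = pi * 0.62^2 * 97 = 117.1399 cm^3


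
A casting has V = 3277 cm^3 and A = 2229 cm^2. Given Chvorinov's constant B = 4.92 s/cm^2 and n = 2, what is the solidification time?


Formula: t_s = B * (V/A)^n  (Chvorinov's rule, n=2)
Modulus M = V/A = 3277/2229 = 1.470166 cm
M^2 = 1.470166^2 = 2.161388 cm^2
t_s = 4.92 * 2.161388 = 10.6340 s

10.6340 s


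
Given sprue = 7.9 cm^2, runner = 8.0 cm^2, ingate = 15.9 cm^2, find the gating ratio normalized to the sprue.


Sprue:Runner:Ingate = 1 : 8.0/7.9 : 15.9/7.9 = 1:1.01:2.01

1:1.01:2.01


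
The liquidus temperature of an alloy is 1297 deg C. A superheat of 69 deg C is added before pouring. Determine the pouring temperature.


Formula: T_pour = T_melt + Superheat
T_pour = 1297 + 69 = 1366 deg C

1366 deg C


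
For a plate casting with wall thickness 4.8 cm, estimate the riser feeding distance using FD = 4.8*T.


Formula: FD = 4.8 * T  (riser feeding-distance rule)
FD = 4.8 * 4.8 cm = 23.0400 cm

Answer: 23.0400 cm


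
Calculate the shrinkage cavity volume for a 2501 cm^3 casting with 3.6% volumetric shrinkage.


Formula: V_shrink = V_casting * shrinkage_pct / 100
V_shrink = 2501 cm^3 * 3.6 / 100 = 90.0360 cm^3

Final answer: 90.0360 cm^3


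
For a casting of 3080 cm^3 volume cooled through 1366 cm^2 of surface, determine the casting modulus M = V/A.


Formula: Casting Modulus M = V / A
M = 3080 cm^3 / 1366 cm^2 = 2.2548 cm


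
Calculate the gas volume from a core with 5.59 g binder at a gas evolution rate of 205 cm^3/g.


Formula: V_gas = W_binder * gas_evolution_rate
V = 5.59 g * 205 cm^3/g = 1145.9500 cm^3

1145.9500 cm^3


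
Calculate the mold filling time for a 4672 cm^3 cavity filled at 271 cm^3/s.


Formula: t_fill = V_mold / Q_flow
t = 4672 cm^3 / 271 cm^3/s = 17.2399 s

17.2399 s


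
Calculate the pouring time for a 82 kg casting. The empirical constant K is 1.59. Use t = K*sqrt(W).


Formula: t = K * sqrt(W)
sqrt(W) = sqrt(82) = 9.05539
t = 1.59 * 9.05539 = 14.3981 s

Answer: 14.3981 s


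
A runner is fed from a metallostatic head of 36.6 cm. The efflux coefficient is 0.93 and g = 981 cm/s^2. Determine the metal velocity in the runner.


Formula: v = Cd * sqrt(2 * g * h)  (Torricelli with discharge coefficient)
2*g*h = 2 * 981 * 36.6 = 71809.2 cm^2/s^2
sqrt(71809.2) = 267.97239 cm/s
v = 0.93 * 267.97239 = 249.2143 cm/s

249.2143 cm/s


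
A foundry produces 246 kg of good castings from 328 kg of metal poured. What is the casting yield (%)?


Formula: Casting Yield = (W_good / W_total) * 100
Yield = (246 kg / 328 kg) * 100 = 75.0000%

Final answer: 75.0000%


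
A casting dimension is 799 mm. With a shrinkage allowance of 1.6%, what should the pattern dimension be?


Formula: L_pattern = L_casting * (1 + shrinkage_rate/100)
Shrinkage factor = 1 + 1.6/100 = 1.016
L_pattern = 799 mm * 1.016 = 811.7840 mm

811.7840 mm


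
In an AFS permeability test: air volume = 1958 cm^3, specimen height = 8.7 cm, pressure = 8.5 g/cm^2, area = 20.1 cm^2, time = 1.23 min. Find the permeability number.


Formula: Permeability Number P = (V * H) / (p * A * t)
Numerator: V * H = 1958 * 8.7 = 17034.6
Denominator: p * A * t = 8.5 * 20.1 * 1.23 = 210.1455
P = 17034.6 / 210.1455 = 81.0610

Final answer: 81.0610


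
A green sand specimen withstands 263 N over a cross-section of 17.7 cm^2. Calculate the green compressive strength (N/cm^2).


Formula: Compressive Strength = Force / Area
Strength = 263 N / 17.7 cm^2 = 14.8588 N/cm^2

Final answer: 14.8588 N/cm^2


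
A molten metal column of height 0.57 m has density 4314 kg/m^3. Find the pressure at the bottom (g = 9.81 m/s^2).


Formula: P = rho * g * h
rho * g = 4314 * 9.81 = 42320.34 N/m^3
P = 42320.34 * 0.57 = 24122.5938 Pa

24122.5938 Pa


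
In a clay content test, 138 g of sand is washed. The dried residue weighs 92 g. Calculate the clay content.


Formula: Clay% = (W_total - W_washed) / W_total * 100
Clay mass = 138 - 92 = 46 g
Clay% = 46 / 138 * 100 = 33.3333%

Final answer: 33.3333%


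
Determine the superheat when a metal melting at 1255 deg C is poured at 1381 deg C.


Formula: Superheat = T_pour - T_melt
Superheat = 1381 - 1255 = 126 deg C

Answer: 126 deg C


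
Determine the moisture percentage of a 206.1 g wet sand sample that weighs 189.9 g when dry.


Formula: MC = (W_wet - W_dry) / W_wet * 100
Water mass = 206.1 - 189.9 = 16.2 g
MC = 16.2 / 206.1 * 100 = 7.8603%


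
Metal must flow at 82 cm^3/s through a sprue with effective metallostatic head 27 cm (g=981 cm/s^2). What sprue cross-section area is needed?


Formula: v = sqrt(2*g*h), A = Q/v
Velocity: v = sqrt(2 * 981 * 27) = sqrt(52974) = 230.1608 cm/s
Sprue area: A = Q / v = 82 / 230.1608 = 0.3563 cm^2

Answer: 0.3563 cm^2


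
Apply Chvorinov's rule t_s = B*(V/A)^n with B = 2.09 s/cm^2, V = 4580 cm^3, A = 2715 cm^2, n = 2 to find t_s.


Formula: t_s = B * (V/A)^n  (Chvorinov's rule, n=2)
Modulus M = V/A = 4580/2715 = 1.686924 cm
M^2 = 1.686924^2 = 2.845713 cm^2
t_s = 2.09 * 2.845713 = 5.9475 s

Answer: 5.9475 s


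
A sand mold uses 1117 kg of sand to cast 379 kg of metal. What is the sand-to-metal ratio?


Formula: Sand-to-Metal Ratio = W_sand / W_metal
Ratio = 1117 kg / 379 kg = 2.9472

Answer: 2.9472


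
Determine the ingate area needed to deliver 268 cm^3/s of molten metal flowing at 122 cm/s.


Formula: A_ingate = Q / v  (continuity equation)
A = 268 cm^3/s / 122 cm/s = 2.1967 cm^2

2.1967 cm^2


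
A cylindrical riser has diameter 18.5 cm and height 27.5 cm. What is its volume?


Formula: V = pi * (D/2)^2 * H  (cylinder volume)
Radius = D/2 = 18.5/2 = 9.25 cm
V = pi * 9.25^2 * 27.5 = 7392.0693 cm^3

7392.0693 cm^3


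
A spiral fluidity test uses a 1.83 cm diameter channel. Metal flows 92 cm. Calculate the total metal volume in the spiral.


Formula: V = pi * (d/2)^2 * L  (cylinder volume)
Radius = 1.83/2 = 0.915 cm
V = pi * 0.915^2 * 92 = 241.9802 cm^3

Answer: 241.9802 cm^3


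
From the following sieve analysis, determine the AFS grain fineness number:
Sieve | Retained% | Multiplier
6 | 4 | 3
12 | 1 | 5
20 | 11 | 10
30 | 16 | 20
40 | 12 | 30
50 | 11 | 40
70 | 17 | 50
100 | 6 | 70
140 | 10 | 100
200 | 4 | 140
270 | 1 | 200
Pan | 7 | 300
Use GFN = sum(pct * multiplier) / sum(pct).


Formula: GFN = sum(pct * multiplier) / sum(pct)
sum(pct * multiplier) = 6377
sum(pct) = 100
GFN = 6377 / 100 = 63.77

Answer: 63.77


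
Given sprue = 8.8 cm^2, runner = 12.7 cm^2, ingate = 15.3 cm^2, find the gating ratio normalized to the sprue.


Sprue:Runner:Ingate = 1 : 12.7/8.8 : 15.3/8.8 = 1:1.44:1.74

Answer: 1:1.44:1.74


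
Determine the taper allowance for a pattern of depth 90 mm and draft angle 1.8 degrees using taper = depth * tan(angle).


Formula: taper = depth * tan(draft_angle)
tan(1.8 deg) = 0.0314263
taper = 90 mm * 0.0314263 = 2.8284 mm

Answer: 2.8284 mm


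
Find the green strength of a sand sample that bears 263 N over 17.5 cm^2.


Formula: Compressive Strength = Force / Area
Strength = 263 N / 17.5 cm^2 = 15.0286 N/cm^2

Final answer: 15.0286 N/cm^2


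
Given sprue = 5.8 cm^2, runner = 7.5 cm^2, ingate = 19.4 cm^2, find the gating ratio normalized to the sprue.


Sprue:Runner:Ingate = 1 : 7.5/5.8 : 19.4/5.8 = 1:1.29:3.34


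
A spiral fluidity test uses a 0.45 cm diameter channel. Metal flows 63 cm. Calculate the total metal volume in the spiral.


Formula: V = pi * (d/2)^2 * L  (cylinder volume)
Radius = 0.45/2 = 0.225 cm
V = pi * 0.225^2 * 63 = 10.0197 cm^3

10.0197 cm^3


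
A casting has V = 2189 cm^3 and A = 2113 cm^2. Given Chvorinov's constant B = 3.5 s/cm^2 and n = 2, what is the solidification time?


Formula: t_s = B * (V/A)^n  (Chvorinov's rule, n=2)
Modulus M = V/A = 2189/2113 = 1.035968 cm
M^2 = 1.035968^2 = 1.073230 cm^2
t_s = 3.5 * 1.073230 = 3.7563 s

Answer: 3.7563 s


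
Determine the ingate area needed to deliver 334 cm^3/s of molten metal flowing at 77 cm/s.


Formula: A_ingate = Q / v  (continuity equation)
A = 334 cm^3/s / 77 cm/s = 4.3377 cm^2

Answer: 4.3377 cm^2


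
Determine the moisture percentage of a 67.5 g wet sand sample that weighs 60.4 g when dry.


Formula: MC = (W_wet - W_dry) / W_wet * 100
Water mass = 67.5 - 60.4 = 7.1 g
MC = 7.1 / 67.5 * 100 = 10.5185%


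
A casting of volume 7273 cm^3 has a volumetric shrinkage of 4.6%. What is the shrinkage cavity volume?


Formula: V_shrink = V_casting * shrinkage_pct / 100
V_shrink = 7273 cm^3 * 4.6 / 100 = 334.5580 cm^3

334.5580 cm^3


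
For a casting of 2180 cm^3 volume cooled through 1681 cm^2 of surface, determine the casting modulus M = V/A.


Formula: Casting Modulus M = V / A
M = 2180 cm^3 / 1681 cm^2 = 1.2968 cm


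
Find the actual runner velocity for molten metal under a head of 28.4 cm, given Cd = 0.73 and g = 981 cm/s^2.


Formula: v = Cd * sqrt(2 * g * h)  (Torricelli with discharge coefficient)
2*g*h = 2 * 981 * 28.4 = 55720.8 cm^2/s^2
sqrt(55720.8) = 236.05254 cm/s
v = 0.73 * 236.05254 = 172.3184 cm/s

Answer: 172.3184 cm/s


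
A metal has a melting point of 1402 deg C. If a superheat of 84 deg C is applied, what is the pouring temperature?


Formula: T_pour = T_melt + Superheat
T_pour = 1402 + 84 = 1486 deg C


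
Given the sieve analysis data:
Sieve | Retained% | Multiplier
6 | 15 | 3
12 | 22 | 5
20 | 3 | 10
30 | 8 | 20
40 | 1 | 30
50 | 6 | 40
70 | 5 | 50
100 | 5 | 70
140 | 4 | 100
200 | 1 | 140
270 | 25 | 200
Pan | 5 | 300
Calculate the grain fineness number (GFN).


Formula: GFN = sum(pct * multiplier) / sum(pct)
sum(pct * multiplier) = 8255
sum(pct) = 100
GFN = 8255 / 100 = 82.55

Answer: 82.55


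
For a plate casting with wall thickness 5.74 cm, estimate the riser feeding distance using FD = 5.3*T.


Formula: FD = 5.3 * T  (riser feeding-distance rule)
FD = 5.3 * 5.74 cm = 30.4220 cm


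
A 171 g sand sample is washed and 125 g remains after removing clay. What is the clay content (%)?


Formula: Clay% = (W_total - W_washed) / W_total * 100
Clay mass = 171 - 125 = 46 g
Clay% = 46 / 171 * 100 = 26.9006%

Final answer: 26.9006%


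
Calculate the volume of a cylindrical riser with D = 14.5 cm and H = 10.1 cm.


Formula: V = pi * (D/2)^2 * H  (cylinder volume)
Radius = D/2 = 14.5/2 = 7.25 cm
V = pi * 7.25^2 * 10.1 = 1667.8126 cm^3

1667.8126 cm^3


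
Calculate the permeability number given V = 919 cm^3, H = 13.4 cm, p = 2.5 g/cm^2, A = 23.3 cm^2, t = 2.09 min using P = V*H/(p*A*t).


Formula: Permeability Number P = (V * H) / (p * A * t)
Numerator: V * H = 919 * 13.4 = 12314.6
Denominator: p * A * t = 2.5 * 23.3 * 2.09 = 121.7425
P = 12314.6 / 121.7425 = 101.1528

Answer: 101.1528


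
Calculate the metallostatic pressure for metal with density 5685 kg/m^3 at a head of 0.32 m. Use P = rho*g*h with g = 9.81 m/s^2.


Formula: P = rho * g * h
rho * g = 5685 * 9.81 = 55769.85 N/m^3
P = 55769.85 * 0.32 = 17846.3520 Pa

Answer: 17846.3520 Pa


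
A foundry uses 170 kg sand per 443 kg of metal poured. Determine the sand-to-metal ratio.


Formula: Sand-to-Metal Ratio = W_sand / W_metal
Ratio = 170 kg / 443 kg = 0.3837

0.3837


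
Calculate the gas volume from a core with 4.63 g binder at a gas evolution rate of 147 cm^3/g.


Formula: V_gas = W_binder * gas_evolution_rate
V = 4.63 g * 147 cm^3/g = 680.6100 cm^3

680.6100 cm^3


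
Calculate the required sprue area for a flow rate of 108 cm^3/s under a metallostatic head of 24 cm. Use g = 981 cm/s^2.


Formula: v = sqrt(2*g*h), A = Q/v
Velocity: v = sqrt(2 * 981 * 24) = sqrt(47088) = 216.9977 cm/s
Sprue area: A = Q / v = 108 / 216.9977 = 0.4977 cm^2

Final answer: 0.4977 cm^2


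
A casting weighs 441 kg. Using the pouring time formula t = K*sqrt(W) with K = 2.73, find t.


Formula: t = K * sqrt(W)
sqrt(W) = sqrt(441) = 21.00000
t = 2.73 * 21.00000 = 57.3300 s

57.3300 s


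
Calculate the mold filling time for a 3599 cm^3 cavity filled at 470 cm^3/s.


Formula: t_fill = V_mold / Q_flow
t = 3599 cm^3 / 470 cm^3/s = 7.6574 s

Final answer: 7.6574 s


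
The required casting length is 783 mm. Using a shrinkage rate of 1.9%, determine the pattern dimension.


Formula: L_pattern = L_casting * (1 + shrinkage_rate/100)
Shrinkage factor = 1 + 1.9/100 = 1.019
L_pattern = 783 mm * 1.019 = 797.8770 mm

Final answer: 797.8770 mm


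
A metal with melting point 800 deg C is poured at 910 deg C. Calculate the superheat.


Formula: Superheat = T_pour - T_melt
Superheat = 910 - 800 = 110 deg C

Answer: 110 deg C


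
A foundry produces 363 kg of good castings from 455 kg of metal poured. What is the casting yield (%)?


Formula: Casting Yield = (W_good / W_total) * 100
Yield = (363 kg / 455 kg) * 100 = 79.7802%

79.7802%


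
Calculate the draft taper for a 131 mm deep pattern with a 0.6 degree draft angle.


Formula: taper = depth * tan(draft_angle)
tan(0.6 deg) = 0.0104724
taper = 131 mm * 0.0104724 = 1.3719 mm

1.3719 mm


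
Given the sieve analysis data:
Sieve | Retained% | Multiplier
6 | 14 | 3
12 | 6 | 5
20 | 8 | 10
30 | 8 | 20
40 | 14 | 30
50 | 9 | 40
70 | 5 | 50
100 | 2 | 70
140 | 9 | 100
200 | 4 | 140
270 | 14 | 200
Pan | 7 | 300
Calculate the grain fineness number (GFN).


Formula: GFN = sum(pct * multiplier) / sum(pct)
sum(pct * multiplier) = 7842
sum(pct) = 100
GFN = 7842 / 100 = 78.42


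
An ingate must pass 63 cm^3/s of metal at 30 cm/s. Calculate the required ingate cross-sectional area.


Formula: A_ingate = Q / v  (continuity equation)
A = 63 cm^3/s / 30 cm/s = 2.1000 cm^2

Answer: 2.1000 cm^2


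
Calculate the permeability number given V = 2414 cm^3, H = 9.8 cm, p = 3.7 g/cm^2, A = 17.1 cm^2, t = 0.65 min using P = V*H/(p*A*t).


Formula: Permeability Number P = (V * H) / (p * A * t)
Numerator: V * H = 2414 * 9.8 = 23657.2
Denominator: p * A * t = 3.7 * 17.1 * 0.65 = 41.1255
P = 23657.2 / 41.1255 = 575.2441

Answer: 575.2441


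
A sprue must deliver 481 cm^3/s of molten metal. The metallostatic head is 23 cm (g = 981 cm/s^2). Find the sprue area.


Formula: v = sqrt(2*g*h), A = Q/v
Velocity: v = sqrt(2 * 981 * 23) = sqrt(45126) = 212.4288 cm/s
Sprue area: A = Q / v = 481 / 212.4288 = 2.2643 cm^2

Final answer: 2.2643 cm^2


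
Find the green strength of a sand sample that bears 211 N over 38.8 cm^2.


Formula: Compressive Strength = Force / Area
Strength = 211 N / 38.8 cm^2 = 5.4381 N/cm^2

Final answer: 5.4381 N/cm^2


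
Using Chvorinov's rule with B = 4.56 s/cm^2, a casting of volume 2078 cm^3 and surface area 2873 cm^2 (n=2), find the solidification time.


Formula: t_s = B * (V/A)^n  (Chvorinov's rule, n=2)
Modulus M = V/A = 2078/2873 = 0.723286 cm
M^2 = 0.723286^2 = 0.523143 cm^2
t_s = 4.56 * 0.523143 = 2.3855 s


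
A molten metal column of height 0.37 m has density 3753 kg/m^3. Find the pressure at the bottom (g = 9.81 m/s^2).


Formula: P = rho * g * h
rho * g = 3753 * 9.81 = 36816.93 N/m^3
P = 36816.93 * 0.37 = 13622.2641 Pa


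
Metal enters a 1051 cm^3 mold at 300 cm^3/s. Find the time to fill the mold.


Formula: t_fill = V_mold / Q_flow
t = 1051 cm^3 / 300 cm^3/s = 3.5033 s

Answer: 3.5033 s


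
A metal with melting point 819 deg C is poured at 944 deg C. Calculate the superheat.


Formula: Superheat = T_pour - T_melt
Superheat = 944 - 819 = 125 deg C

Answer: 125 deg C


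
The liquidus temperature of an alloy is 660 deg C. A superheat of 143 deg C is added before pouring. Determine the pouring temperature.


Formula: T_pour = T_melt + Superheat
T_pour = 660 + 143 = 803 deg C

803 deg C


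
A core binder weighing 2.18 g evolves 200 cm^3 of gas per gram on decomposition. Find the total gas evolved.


Formula: V_gas = W_binder * gas_evolution_rate
V = 2.18 g * 200 cm^3/g = 436.0000 cm^3


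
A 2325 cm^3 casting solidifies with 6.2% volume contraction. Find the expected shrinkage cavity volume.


Formula: V_shrink = V_casting * shrinkage_pct / 100
V_shrink = 2325 cm^3 * 6.2 / 100 = 144.1500 cm^3

Final answer: 144.1500 cm^3


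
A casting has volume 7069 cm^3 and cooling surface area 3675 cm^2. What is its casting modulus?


Formula: Casting Modulus M = V / A
M = 7069 cm^3 / 3675 cm^2 = 1.9235 cm

Final answer: 1.9235 cm


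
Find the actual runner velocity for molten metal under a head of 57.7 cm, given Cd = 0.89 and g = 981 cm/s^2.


Formula: v = Cd * sqrt(2 * g * h)  (Torricelli with discharge coefficient)
2*g*h = 2 * 981 * 57.7 = 113207.4 cm^2/s^2
sqrt(113207.4) = 336.46307 cm/s
v = 0.89 * 336.46307 = 299.4521 cm/s


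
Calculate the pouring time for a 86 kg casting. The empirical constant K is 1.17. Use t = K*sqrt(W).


Formula: t = K * sqrt(W)
sqrt(W) = sqrt(86) = 9.27362
t = 1.17 * 9.27362 = 10.8501 s

10.8501 s


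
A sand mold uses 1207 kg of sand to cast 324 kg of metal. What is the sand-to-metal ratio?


Formula: Sand-to-Metal Ratio = W_sand / W_metal
Ratio = 1207 kg / 324 kg = 3.7253

Answer: 3.7253


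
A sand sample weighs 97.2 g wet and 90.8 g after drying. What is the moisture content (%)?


Formula: MC = (W_wet - W_dry) / W_wet * 100
Water mass = 97.2 - 90.8 = 6.4 g
MC = 6.4 / 97.2 * 100 = 6.5844%

Final answer: 6.5844%


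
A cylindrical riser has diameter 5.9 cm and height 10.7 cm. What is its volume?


Formula: V = pi * (D/2)^2 * H  (cylinder volume)
Radius = D/2 = 5.9/2 = 2.95 cm
V = pi * 2.95^2 * 10.7 = 292.5349 cm^3

Final answer: 292.5349 cm^3


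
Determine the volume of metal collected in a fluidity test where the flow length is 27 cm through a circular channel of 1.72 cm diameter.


Formula: V = pi * (d/2)^2 * L  (cylinder volume)
Radius = 1.72/2 = 0.86 cm
V = pi * 0.86^2 * 27 = 62.7351 cm^3

Final answer: 62.7351 cm^3


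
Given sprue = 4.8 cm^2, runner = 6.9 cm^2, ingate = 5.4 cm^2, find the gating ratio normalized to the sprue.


Sprue:Runner:Ingate = 1 : 6.9/4.8 : 5.4/4.8 = 1:1.44:1.13

Final answer: 1:1.44:1.13


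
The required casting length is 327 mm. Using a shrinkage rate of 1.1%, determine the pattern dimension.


Formula: L_pattern = L_casting * (1 + shrinkage_rate/100)
Shrinkage factor = 1 + 1.1/100 = 1.011
L_pattern = 327 mm * 1.011 = 330.5970 mm

330.5970 mm


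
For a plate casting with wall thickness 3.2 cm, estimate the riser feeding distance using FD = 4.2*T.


Formula: FD = 4.2 * T  (riser feeding-distance rule)
FD = 4.2 * 3.2 cm = 13.4400 cm

Final answer: 13.4400 cm


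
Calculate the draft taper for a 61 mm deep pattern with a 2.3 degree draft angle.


Formula: taper = depth * tan(draft_angle)
tan(2.3 deg) = 0.0401641
taper = 61 mm * 0.0401641 = 2.4500 mm

Answer: 2.4500 mm


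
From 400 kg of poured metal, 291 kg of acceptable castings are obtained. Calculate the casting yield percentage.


Formula: Casting Yield = (W_good / W_total) * 100
Yield = (291 kg / 400 kg) * 100 = 72.7500%

72.7500%


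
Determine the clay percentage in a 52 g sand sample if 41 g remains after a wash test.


Formula: Clay% = (W_total - W_washed) / W_total * 100
Clay mass = 52 - 41 = 11 g
Clay% = 11 / 52 * 100 = 21.1538%

Final answer: 21.1538%


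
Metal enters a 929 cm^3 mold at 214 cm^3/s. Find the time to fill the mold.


Formula: t_fill = V_mold / Q_flow
t = 929 cm^3 / 214 cm^3/s = 4.3411 s

Answer: 4.3411 s


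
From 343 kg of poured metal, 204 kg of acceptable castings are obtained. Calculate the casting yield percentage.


Formula: Casting Yield = (W_good / W_total) * 100
Yield = (204 kg / 343 kg) * 100 = 59.4752%


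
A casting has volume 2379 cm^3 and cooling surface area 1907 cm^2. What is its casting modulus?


Formula: Casting Modulus M = V / A
M = 2379 cm^3 / 1907 cm^2 = 1.2475 cm

1.2475 cm


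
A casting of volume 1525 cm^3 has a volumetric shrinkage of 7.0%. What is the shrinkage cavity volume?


Formula: V_shrink = V_casting * shrinkage_pct / 100
V_shrink = 1525 cm^3 * 7.0 / 100 = 106.7500 cm^3


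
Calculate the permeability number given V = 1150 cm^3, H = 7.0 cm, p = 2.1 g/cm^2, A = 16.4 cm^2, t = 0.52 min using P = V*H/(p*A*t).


Formula: Permeability Number P = (V * H) / (p * A * t)
Numerator: V * H = 1150 * 7.0 = 8050.0
Denominator: p * A * t = 2.1 * 16.4 * 0.52 = 17.9088
P = 8050.0 / 17.9088 = 449.4997


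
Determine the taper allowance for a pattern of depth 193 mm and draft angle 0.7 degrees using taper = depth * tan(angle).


Formula: taper = depth * tan(draft_angle)
tan(0.7 deg) = 0.0122179
taper = 193 mm * 0.0122179 = 2.3581 mm

Answer: 2.3581 mm


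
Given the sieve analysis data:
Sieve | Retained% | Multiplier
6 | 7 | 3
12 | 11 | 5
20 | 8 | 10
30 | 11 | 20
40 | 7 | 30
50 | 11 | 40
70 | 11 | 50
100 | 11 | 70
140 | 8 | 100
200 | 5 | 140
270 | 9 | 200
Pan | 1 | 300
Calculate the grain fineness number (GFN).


Formula: GFN = sum(pct * multiplier) / sum(pct)
sum(pct * multiplier) = 5946
sum(pct) = 100
GFN = 5946 / 100 = 59.46

Final answer: 59.46


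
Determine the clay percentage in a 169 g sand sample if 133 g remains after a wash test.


Formula: Clay% = (W_total - W_washed) / W_total * 100
Clay mass = 169 - 133 = 36 g
Clay% = 36 / 169 * 100 = 21.3018%

Answer: 21.3018%


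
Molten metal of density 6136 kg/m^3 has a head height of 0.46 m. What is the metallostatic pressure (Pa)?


Formula: P = rho * g * h
rho * g = 6136 * 9.81 = 60194.16 N/m^3
P = 60194.16 * 0.46 = 27689.3136 Pa

27689.3136 Pa


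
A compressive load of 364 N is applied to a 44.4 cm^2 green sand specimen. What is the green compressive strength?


Formula: Compressive Strength = Force / Area
Strength = 364 N / 44.4 cm^2 = 8.1982 N/cm^2

Final answer: 8.1982 N/cm^2


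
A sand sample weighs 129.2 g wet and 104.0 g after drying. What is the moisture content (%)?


Formula: MC = (W_wet - W_dry) / W_wet * 100
Water mass = 129.2 - 104.0 = 25.2 g
MC = 25.2 / 129.2 * 100 = 19.5046%

Answer: 19.5046%


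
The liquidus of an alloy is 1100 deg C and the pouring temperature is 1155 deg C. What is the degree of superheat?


Formula: Superheat = T_pour - T_melt
Superheat = 1155 - 1100 = 55 deg C

55 deg C


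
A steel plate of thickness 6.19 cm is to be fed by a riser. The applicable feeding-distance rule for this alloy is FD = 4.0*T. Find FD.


Formula: FD = 4.0 * T  (riser feeding-distance rule)
FD = 4.0 * 6.19 cm = 24.7600 cm

Answer: 24.7600 cm


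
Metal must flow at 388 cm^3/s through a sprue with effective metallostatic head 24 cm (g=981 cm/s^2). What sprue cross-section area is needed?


Formula: v = sqrt(2*g*h), A = Q/v
Velocity: v = sqrt(2 * 981 * 24) = sqrt(47088) = 216.9977 cm/s
Sprue area: A = Q / v = 388 / 216.9977 = 1.7880 cm^2

Final answer: 1.7880 cm^2


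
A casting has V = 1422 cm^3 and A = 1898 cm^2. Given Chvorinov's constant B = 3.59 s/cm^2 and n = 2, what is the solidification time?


Formula: t_s = B * (V/A)^n  (Chvorinov's rule, n=2)
Modulus M = V/A = 1422/1898 = 0.749210 cm
M^2 = 0.749210^2 = 0.561316 cm^2
t_s = 3.59 * 0.561316 = 2.0151 s

2.0151 s


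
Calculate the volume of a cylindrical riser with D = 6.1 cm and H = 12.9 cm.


Formula: V = pi * (D/2)^2 * H  (cylinder volume)
Radius = D/2 = 6.1/2 = 3.05 cm
V = pi * 3.05^2 * 12.9 = 376.9982 cm^3

Answer: 376.9982 cm^3


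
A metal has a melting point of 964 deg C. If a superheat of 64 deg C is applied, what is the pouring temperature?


Formula: T_pour = T_melt + Superheat
T_pour = 964 + 64 = 1028 deg C

1028 deg C


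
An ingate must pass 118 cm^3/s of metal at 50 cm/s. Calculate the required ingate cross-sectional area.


Formula: A_ingate = Q / v  (continuity equation)
A = 118 cm^3/s / 50 cm/s = 2.3600 cm^2


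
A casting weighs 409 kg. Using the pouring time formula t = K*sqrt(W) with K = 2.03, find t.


Formula: t = K * sqrt(W)
sqrt(W) = sqrt(409) = 20.22375
t = 2.03 * 20.22375 = 41.0542 s

Answer: 41.0542 s


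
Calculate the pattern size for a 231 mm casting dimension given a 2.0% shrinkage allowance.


Formula: L_pattern = L_casting * (1 + shrinkage_rate/100)
Shrinkage factor = 1 + 2.0/100 = 1.02
L_pattern = 231 mm * 1.02 = 235.6200 mm

235.6200 mm


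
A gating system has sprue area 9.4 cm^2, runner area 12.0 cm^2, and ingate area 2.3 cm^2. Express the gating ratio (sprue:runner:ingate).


Sprue:Runner:Ingate = 1 : 12.0/9.4 : 2.3/9.4 = 1:1.28:0.24

1:1.28:0.24


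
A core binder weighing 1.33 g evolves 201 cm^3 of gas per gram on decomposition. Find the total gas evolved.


Formula: V_gas = W_binder * gas_evolution_rate
V = 1.33 g * 201 cm^3/g = 267.3300 cm^3

Answer: 267.3300 cm^3


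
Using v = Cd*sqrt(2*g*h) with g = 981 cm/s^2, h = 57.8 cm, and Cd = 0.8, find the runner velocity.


Formula: v = Cd * sqrt(2 * g * h)  (Torricelli with discharge coefficient)
2*g*h = 2 * 981 * 57.8 = 113403.6 cm^2/s^2
sqrt(113403.6) = 336.75451 cm/s
v = 0.8 * 336.75451 = 269.4036 cm/s

Final answer: 269.4036 cm/s


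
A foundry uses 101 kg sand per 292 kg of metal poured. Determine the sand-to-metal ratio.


Formula: Sand-to-Metal Ratio = W_sand / W_metal
Ratio = 101 kg / 292 kg = 0.3459

Final answer: 0.3459


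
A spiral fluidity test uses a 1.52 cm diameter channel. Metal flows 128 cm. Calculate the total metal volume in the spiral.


Formula: V = pi * (d/2)^2 * L  (cylinder volume)
Radius = 1.52/2 = 0.76 cm
V = pi * 0.76^2 * 128 = 232.2667 cm^3

Answer: 232.2667 cm^3


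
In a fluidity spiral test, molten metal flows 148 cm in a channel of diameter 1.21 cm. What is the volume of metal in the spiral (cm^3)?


Formula: V = pi * (d/2)^2 * L  (cylinder volume)
Radius = 1.21/2 = 0.605 cm
V = pi * 0.605^2 * 148 = 170.1854 cm^3

170.1854 cm^3


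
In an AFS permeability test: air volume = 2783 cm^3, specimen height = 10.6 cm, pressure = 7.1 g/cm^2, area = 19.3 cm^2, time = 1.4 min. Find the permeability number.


Formula: Permeability Number P = (V * H) / (p * A * t)
Numerator: V * H = 2783 * 10.6 = 29499.8
Denominator: p * A * t = 7.1 * 19.3 * 1.4 = 191.842
P = 29499.8 / 191.842 = 153.7713

Final answer: 153.7713


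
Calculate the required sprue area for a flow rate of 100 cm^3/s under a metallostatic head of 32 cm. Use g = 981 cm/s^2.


Formula: v = sqrt(2*g*h), A = Q/v
Velocity: v = sqrt(2 * 981 * 32) = sqrt(62784) = 250.5674 cm/s
Sprue area: A = Q / v = 100 / 250.5674 = 0.3991 cm^2

0.3991 cm^2


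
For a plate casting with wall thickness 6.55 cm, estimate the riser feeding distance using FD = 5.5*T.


Formula: FD = 5.5 * T  (riser feeding-distance rule)
FD = 5.5 * 6.55 cm = 36.0250 cm

36.0250 cm


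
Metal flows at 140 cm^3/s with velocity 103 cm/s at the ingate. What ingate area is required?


Formula: A_ingate = Q / v  (continuity equation)
A = 140 cm^3/s / 103 cm/s = 1.3592 cm^2

Answer: 1.3592 cm^2


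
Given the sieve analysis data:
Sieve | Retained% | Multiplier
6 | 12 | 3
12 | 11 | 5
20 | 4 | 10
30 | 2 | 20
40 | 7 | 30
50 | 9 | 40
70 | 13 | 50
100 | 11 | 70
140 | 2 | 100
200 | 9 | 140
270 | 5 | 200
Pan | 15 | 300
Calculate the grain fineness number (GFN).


Formula: GFN = sum(pct * multiplier) / sum(pct)
sum(pct * multiplier) = 9121
sum(pct) = 100
GFN = 9121 / 100 = 91.21

91.21


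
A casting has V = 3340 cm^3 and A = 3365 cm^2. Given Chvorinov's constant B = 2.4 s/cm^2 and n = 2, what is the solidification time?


Formula: t_s = B * (V/A)^n  (Chvorinov's rule, n=2)
Modulus M = V/A = 3340/3365 = 0.992571 cm
M^2 = 0.992571^2 = 0.985197 cm^2
t_s = 2.4 * 0.985197 = 2.3645 s

Answer: 2.3645 s


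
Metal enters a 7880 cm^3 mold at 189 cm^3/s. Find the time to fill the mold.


Formula: t_fill = V_mold / Q_flow
t = 7880 cm^3 / 189 cm^3/s = 41.6931 s


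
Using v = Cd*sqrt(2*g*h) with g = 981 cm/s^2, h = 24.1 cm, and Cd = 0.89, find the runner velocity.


Formula: v = Cd * sqrt(2 * g * h)  (Torricelli with discharge coefficient)
2*g*h = 2 * 981 * 24.1 = 47284.2 cm^2/s^2
sqrt(47284.2) = 217.44930 cm/s
v = 0.89 * 217.44930 = 193.5299 cm/s

Answer: 193.5299 cm/s


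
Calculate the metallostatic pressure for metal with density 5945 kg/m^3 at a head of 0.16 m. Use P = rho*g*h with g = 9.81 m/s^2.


Formula: P = rho * g * h
rho * g = 5945 * 9.81 = 58320.45 N/m^3
P = 58320.45 * 0.16 = 9331.2720 Pa

Final answer: 9331.2720 Pa


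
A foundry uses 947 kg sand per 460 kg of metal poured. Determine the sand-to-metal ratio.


Formula: Sand-to-Metal Ratio = W_sand / W_metal
Ratio = 947 kg / 460 kg = 2.0587

2.0587


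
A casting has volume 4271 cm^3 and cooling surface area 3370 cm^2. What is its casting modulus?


Formula: Casting Modulus M = V / A
M = 4271 cm^3 / 3370 cm^2 = 1.2674 cm

Answer: 1.2674 cm


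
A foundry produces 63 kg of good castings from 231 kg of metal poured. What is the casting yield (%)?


Formula: Casting Yield = (W_good / W_total) * 100
Yield = (63 kg / 231 kg) * 100 = 27.2727%

Answer: 27.2727%


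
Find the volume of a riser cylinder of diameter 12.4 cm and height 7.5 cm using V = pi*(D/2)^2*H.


Formula: V = pi * (D/2)^2 * H  (cylinder volume)
Radius = D/2 = 12.4/2 = 6.2 cm
V = pi * 6.2^2 * 7.5 = 905.7212 cm^3


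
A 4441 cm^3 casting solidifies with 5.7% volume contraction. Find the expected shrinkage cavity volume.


Formula: V_shrink = V_casting * shrinkage_pct / 100
V_shrink = 4441 cm^3 * 5.7 / 100 = 253.1370 cm^3

Final answer: 253.1370 cm^3


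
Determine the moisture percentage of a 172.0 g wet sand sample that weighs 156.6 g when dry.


Formula: MC = (W_wet - W_dry) / W_wet * 100
Water mass = 172.0 - 156.6 = 15.4 g
MC = 15.4 / 172.0 * 100 = 8.9535%

8.9535%


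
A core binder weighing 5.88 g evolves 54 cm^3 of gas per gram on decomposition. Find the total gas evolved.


Formula: V_gas = W_binder * gas_evolution_rate
V = 5.88 g * 54 cm^3/g = 317.5200 cm^3


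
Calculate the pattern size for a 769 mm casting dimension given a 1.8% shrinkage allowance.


Formula: L_pattern = L_casting * (1 + shrinkage_rate/100)
Shrinkage factor = 1 + 1.8/100 = 1.018
L_pattern = 769 mm * 1.018 = 782.8420 mm

Answer: 782.8420 mm


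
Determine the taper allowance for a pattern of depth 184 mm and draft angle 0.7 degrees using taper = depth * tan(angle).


Formula: taper = depth * tan(draft_angle)
tan(0.7 deg) = 0.0122179
taper = 184 mm * 0.0122179 = 2.2481 mm


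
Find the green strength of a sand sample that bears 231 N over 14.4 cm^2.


Formula: Compressive Strength = Force / Area
Strength = 231 N / 14.4 cm^2 = 16.0417 N/cm^2

16.0417 N/cm^2


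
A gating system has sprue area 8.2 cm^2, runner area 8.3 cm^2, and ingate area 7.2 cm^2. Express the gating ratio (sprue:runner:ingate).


Sprue:Runner:Ingate = 1 : 8.3/8.2 : 7.2/8.2 = 1:1.01:0.88

Final answer: 1:1.01:0.88


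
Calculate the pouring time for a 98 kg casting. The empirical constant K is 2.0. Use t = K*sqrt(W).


Formula: t = K * sqrt(W)
sqrt(W) = sqrt(98) = 9.89949
t = 2.0 * 9.89949 = 19.7990 s

Answer: 19.7990 s


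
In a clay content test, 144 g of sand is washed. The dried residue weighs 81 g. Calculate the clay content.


Formula: Clay% = (W_total - W_washed) / W_total * 100
Clay mass = 144 - 81 = 63 g
Clay% = 63 / 144 * 100 = 43.7500%

Final answer: 43.7500%


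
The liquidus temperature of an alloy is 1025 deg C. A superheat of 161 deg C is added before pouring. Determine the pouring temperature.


Formula: T_pour = T_melt + Superheat
T_pour = 1025 + 161 = 1186 deg C

Answer: 1186 deg C


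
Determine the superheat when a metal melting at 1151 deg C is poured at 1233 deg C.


Formula: Superheat = T_pour - T_melt
Superheat = 1233 - 1151 = 82 deg C


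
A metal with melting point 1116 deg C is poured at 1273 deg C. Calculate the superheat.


Formula: Superheat = T_pour - T_melt
Superheat = 1273 - 1116 = 157 deg C


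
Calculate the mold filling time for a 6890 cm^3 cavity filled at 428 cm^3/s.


Formula: t_fill = V_mold / Q_flow
t = 6890 cm^3 / 428 cm^3/s = 16.0981 s

16.0981 s


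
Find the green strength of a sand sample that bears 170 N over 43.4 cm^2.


Formula: Compressive Strength = Force / Area
Strength = 170 N / 43.4 cm^2 = 3.9171 N/cm^2

3.9171 N/cm^2


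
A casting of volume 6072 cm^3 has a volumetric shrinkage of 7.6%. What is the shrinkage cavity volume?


Formula: V_shrink = V_casting * shrinkage_pct / 100
V_shrink = 6072 cm^3 * 7.6 / 100 = 461.4720 cm^3

Final answer: 461.4720 cm^3


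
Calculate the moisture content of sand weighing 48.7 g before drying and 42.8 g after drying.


Formula: MC = (W_wet - W_dry) / W_wet * 100
Water mass = 48.7 - 42.8 = 5.9 g
MC = 5.9 / 48.7 * 100 = 12.1150%

12.1150%


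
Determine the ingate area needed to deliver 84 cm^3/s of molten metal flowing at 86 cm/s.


Formula: A_ingate = Q / v  (continuity equation)
A = 84 cm^3/s / 86 cm/s = 0.9767 cm^2


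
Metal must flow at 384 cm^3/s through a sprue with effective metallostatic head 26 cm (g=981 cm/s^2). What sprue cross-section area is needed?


Formula: v = sqrt(2*g*h), A = Q/v
Velocity: v = sqrt(2 * 981 * 26) = sqrt(51012) = 225.8584 cm/s
Sprue area: A = Q / v = 384 / 225.8584 = 1.7002 cm^2

1.7002 cm^2


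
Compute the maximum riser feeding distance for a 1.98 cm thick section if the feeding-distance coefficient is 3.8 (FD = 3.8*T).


Formula: FD = 3.8 * T  (riser feeding-distance rule)
FD = 3.8 * 1.98 cm = 7.5240 cm


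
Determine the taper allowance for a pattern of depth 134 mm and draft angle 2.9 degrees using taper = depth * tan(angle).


Formula: taper = depth * tan(draft_angle)
tan(2.9 deg) = 0.0506578
taper = 134 mm * 0.0506578 = 6.7881 mm

6.7881 mm


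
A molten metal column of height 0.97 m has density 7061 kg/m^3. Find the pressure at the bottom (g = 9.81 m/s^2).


Formula: P = rho * g * h
rho * g = 7061 * 9.81 = 69268.41 N/m^3
P = 69268.41 * 0.97 = 67190.3577 Pa


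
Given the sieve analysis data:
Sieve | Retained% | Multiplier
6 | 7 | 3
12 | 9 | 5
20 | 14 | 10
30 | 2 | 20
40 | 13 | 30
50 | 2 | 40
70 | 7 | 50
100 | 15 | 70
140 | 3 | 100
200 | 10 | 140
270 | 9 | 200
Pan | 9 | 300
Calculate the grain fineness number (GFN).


Formula: GFN = sum(pct * multiplier) / sum(pct)
sum(pct * multiplier) = 8316
sum(pct) = 100
GFN = 8316 / 100 = 83.16


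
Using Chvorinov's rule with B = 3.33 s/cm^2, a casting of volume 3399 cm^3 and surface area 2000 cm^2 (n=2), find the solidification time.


Formula: t_s = B * (V/A)^n  (Chvorinov's rule, n=2)
Modulus M = V/A = 3399/2000 = 1.699500 cm
M^2 = 1.699500^2 = 2.888300 cm^2
t_s = 3.33 * 2.888300 = 9.6180 s

Answer: 9.6180 s


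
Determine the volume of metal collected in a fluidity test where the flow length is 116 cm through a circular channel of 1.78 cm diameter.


Formula: V = pi * (d/2)^2 * L  (cylinder volume)
Radius = 1.78/2 = 0.89 cm
V = pi * 0.89^2 * 116 = 288.6608 cm^3

Answer: 288.6608 cm^3


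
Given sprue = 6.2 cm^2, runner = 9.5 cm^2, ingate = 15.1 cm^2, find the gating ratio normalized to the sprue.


Sprue:Runner:Ingate = 1 : 9.5/6.2 : 15.1/6.2 = 1:1.53:2.44

1:1.53:2.44


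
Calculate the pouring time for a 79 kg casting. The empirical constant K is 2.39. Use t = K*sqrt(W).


Formula: t = K * sqrt(W)
sqrt(W) = sqrt(79) = 8.88819
t = 2.39 * 8.88819 = 21.2428 s

21.2428 s
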